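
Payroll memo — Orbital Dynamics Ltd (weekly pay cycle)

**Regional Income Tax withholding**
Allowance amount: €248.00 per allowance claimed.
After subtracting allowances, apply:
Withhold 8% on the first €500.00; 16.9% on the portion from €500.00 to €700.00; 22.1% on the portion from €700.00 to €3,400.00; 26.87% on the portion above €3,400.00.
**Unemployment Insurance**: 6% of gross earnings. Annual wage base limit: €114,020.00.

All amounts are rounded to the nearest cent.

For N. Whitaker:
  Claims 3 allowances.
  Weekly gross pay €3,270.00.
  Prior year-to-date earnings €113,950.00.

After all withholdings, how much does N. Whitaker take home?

Regional Income Tax: taxable = €3,270.00 − 3×€248.00 = €2,526.00
  €73.80 + 22.1% × (€2,526.00 − €700.00) = €73.80 + 22.1% × €1,826.00 = €477.35
Unemployment Insurance: cap €114,020.00 − YTD €113,950.00 = €70.00 subject; 6% × €70.00 = €4.20
Total withheld: €477.35 + €4.20 = €481.55
Net pay: €3,270.00 − €481.55 = €2,788.45

€2,788.45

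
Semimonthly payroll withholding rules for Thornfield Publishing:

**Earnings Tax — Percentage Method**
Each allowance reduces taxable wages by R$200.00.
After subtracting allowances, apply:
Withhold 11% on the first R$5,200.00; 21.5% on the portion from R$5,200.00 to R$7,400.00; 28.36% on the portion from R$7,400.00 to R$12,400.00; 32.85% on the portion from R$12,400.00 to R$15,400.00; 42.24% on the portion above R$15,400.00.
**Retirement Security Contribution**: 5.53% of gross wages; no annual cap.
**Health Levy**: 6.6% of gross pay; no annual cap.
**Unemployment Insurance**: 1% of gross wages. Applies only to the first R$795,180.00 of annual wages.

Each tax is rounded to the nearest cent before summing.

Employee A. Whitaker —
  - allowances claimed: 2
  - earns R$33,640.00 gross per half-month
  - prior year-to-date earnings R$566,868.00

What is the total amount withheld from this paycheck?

R$15,401.05

Earnings Tax: taxable = R$33,640.00 − 2×R$200.00 = R$33,240.00
  R$3,448.50 + 42.24% × (R$33,240.00 − R$15,400.00) = R$3,448.50 + 42.24% × R$17,840.00 = R$10,984.12
Retirement Security Contribution: 5.53% × R$33,640.00 = R$1,860.29
Health Levy: 6.6% × R$33,640.00 = R$2,220.24
Unemployment Insurance: 1% × R$33,640.00 = R$336.40
Total: R$10,984.12 + R$1,860.29 + R$2,220.24 + R$336.40 = R$15,401.05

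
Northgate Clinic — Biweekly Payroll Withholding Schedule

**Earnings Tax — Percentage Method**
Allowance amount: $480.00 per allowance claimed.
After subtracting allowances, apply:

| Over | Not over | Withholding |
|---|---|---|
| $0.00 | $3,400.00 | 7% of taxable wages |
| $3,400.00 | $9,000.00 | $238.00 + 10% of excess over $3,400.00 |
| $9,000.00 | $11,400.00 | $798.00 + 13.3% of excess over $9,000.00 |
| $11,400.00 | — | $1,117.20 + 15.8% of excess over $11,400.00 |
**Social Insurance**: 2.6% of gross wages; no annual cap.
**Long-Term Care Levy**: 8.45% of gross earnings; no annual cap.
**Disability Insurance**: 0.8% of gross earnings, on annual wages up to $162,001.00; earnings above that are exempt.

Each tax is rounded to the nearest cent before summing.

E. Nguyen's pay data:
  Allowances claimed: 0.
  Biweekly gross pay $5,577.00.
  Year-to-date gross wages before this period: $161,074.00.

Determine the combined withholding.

Earnings Tax: taxable = $5,577.00
  $238.00 + 10% × ($5,577.00 − $3,400.00) = $238.00 + 10% × $2,177.00 = $455.70
Social Insurance: 2.6% × $5,577.00 = $145.00
Long-Term Care Levy: 8.45% × $5,577.00 = $471.26
Disability Insurance: cap $162,001.00 − YTD $161,074.00 = $927.00 subject; 0.8% × $927.00 = $7.42
Total: $455.70 + $145.00 + $471.26 + $7.42 = $1,079.38

$1,079.38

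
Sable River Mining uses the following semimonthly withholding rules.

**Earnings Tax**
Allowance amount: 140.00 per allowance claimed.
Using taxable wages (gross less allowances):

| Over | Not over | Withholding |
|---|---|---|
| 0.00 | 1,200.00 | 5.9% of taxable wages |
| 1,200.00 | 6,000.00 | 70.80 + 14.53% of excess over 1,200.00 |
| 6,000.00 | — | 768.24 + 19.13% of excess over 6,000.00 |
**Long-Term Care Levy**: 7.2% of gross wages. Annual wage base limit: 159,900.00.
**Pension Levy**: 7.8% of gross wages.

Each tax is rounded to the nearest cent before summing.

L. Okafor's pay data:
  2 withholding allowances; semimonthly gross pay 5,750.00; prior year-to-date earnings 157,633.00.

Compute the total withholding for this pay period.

Earnings Tax: taxable = 5,750.00 − 2×140.00 = 5,470.00
  70.80 + 14.53% × (5,470.00 − 1,200.00) = 70.80 + 14.53% × 4,270.00 = 691.23
Long-Term Care Levy: cap 159,900.00 − YTD 157,633.00 = 2,267.00 subject; 7.2% × 2,267.00 = 163.22
Pension Levy: 7.8% × 5,750.00 = 448.50
Total: 691.23 + 163.22 + 448.50 = 1,302.95

1,302.95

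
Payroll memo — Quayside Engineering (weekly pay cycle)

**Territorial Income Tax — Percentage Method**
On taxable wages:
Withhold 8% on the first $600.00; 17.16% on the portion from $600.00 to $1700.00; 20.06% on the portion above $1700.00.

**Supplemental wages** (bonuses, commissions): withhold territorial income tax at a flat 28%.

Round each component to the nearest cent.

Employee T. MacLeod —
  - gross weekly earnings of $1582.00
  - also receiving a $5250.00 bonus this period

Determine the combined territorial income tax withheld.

Territorial Income Tax: taxable = $1582.00
  $48.00 + 17.16% × ($1582.00 − $600.00) = $48.00 + 17.16% × $982.00 = $216.51
Supplemental (28% flat on bonus): 28% × $5250.00 = $1470.00
Total territorial income tax: $216.51 + $1470.00 = $1686.51

$1686.51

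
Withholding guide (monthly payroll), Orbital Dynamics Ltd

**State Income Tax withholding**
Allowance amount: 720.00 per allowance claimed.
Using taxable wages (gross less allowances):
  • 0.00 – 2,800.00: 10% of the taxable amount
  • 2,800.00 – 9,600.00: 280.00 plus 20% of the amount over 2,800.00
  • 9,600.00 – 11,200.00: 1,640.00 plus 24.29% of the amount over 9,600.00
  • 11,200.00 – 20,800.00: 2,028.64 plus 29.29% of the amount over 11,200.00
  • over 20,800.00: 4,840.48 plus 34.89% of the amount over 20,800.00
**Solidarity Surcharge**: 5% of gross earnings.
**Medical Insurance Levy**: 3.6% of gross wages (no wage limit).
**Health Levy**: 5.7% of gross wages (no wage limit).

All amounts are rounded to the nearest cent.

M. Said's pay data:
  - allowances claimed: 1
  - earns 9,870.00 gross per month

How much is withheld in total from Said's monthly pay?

2,961.41

State Income Tax: taxable = 9,870.00 − 1×720.00 = 9,150.00
  280.00 + 20% × (9,150.00 − 2,800.00) = 280.00 + 20% × 6,350.00 = 1,550.00
Solidarity Surcharge: 5% × 9,870.00 = 493.50
Medical Insurance Levy: 3.6% × 9,870.00 = 355.32
Health Levy: 5.7% × 9,870.00 = 562.59
Total: 1,550.00 + 493.50 + 355.32 + 562.59 = 2,961.41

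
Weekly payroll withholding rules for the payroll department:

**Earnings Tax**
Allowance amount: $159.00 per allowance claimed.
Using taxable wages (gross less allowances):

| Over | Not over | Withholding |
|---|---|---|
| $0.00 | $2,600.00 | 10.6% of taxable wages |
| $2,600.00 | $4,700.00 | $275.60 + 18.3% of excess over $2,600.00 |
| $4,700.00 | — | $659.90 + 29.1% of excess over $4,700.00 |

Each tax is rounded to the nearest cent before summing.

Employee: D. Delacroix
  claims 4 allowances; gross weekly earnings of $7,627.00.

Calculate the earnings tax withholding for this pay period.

Earnings Tax: taxable = $7,627.00 − 4×$159.00 = $6,991.00
  $659.90 + 29.1% × ($6,991.00 − $4,700.00) = $659.90 + 29.1% × $2,291.00 = $1,326.58

$1,326.58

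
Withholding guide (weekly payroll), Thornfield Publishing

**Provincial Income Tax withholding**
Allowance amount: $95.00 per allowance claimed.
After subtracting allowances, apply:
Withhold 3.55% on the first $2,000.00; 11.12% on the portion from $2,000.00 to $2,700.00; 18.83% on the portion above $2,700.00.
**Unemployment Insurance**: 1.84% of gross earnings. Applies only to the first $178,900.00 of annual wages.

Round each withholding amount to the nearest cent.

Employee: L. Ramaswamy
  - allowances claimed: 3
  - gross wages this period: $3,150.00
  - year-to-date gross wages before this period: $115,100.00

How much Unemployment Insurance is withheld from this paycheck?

Unemployment Insurance: 1.84% × $3,150.00 = $57.96

$57.96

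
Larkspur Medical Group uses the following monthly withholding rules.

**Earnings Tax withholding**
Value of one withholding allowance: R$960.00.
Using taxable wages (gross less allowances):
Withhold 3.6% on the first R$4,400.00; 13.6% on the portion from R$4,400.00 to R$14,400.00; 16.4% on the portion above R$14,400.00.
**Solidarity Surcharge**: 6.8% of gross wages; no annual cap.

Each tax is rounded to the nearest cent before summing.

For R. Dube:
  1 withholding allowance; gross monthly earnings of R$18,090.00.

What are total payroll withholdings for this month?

Earnings Tax: taxable = R$18,090.00 − 1×R$960.00 = R$17,130.00
  R$1,518.40 + 16.4% × (R$17,130.00 − R$14,400.00) = R$1,518.40 + 16.4% × R$2,730.00 = R$1,966.12
Solidarity Surcharge: 6.8% × R$18,090.00 = R$1,230.12
Total: R$1,966.12 + R$1,230.12 = R$3,196.24

R$3,196.24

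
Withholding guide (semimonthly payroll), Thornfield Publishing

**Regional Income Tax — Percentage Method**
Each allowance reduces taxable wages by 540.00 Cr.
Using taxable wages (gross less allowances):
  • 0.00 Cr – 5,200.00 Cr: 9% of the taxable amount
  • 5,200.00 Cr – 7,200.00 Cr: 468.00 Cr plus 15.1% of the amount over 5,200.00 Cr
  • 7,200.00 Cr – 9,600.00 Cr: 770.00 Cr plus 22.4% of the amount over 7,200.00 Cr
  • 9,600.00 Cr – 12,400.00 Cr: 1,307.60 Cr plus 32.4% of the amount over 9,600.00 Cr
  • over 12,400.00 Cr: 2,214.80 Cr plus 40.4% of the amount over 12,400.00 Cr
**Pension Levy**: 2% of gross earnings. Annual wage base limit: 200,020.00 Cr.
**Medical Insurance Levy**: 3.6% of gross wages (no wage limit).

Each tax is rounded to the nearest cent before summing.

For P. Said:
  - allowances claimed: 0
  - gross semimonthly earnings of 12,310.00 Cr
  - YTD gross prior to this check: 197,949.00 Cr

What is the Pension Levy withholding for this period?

41.42 Cr

Pension Levy: cap 200,020.00 Cr − YTD 197,949.00 Cr = 2,071.00 Cr subject; 2% × 2,071.00 Cr = 41.42 Cr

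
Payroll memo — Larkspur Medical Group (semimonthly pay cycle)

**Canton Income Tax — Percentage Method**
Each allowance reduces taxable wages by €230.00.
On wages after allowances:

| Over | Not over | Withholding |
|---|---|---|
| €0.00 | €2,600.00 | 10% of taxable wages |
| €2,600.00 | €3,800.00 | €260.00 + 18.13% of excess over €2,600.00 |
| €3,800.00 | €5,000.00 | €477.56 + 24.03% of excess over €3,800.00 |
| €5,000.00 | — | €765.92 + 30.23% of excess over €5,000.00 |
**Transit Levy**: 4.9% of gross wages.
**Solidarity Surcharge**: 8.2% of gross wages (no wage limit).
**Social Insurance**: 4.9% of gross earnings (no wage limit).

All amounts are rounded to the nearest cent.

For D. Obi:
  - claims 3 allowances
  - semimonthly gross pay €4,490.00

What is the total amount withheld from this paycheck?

€1,285.76

Canton Income Tax: taxable = €4,490.00 − 3×€230.00 = €3,800.00
  €260.00 + 18.13% × (€3,800.00 − €2,600.00) = €260.00 + 18.13% × €1,200.00 = €477.56
Transit Levy: 4.9% × €4,490.00 = €220.01
Solidarity Surcharge: 8.2% × €4,490.00 = €368.18
Social Insurance: 4.9% × €4,490.00 = €220.01
Total: €477.56 + €220.01 + €368.18 + €220.01 = €1,285.76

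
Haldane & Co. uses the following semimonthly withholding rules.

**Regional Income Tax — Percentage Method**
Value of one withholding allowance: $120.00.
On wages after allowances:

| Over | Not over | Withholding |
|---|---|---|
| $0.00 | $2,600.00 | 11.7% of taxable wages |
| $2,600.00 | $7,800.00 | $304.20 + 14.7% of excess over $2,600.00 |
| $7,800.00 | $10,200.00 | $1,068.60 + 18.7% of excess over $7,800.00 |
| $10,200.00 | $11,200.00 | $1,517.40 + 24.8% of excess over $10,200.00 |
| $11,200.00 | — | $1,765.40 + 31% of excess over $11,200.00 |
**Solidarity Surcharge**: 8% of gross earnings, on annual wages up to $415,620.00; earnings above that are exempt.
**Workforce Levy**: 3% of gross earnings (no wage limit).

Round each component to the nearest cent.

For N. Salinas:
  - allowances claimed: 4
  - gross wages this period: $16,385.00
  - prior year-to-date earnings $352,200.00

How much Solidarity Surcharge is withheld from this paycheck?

$1,310.80

Solidarity Surcharge: 8% × $16,385.00 = $1,310.80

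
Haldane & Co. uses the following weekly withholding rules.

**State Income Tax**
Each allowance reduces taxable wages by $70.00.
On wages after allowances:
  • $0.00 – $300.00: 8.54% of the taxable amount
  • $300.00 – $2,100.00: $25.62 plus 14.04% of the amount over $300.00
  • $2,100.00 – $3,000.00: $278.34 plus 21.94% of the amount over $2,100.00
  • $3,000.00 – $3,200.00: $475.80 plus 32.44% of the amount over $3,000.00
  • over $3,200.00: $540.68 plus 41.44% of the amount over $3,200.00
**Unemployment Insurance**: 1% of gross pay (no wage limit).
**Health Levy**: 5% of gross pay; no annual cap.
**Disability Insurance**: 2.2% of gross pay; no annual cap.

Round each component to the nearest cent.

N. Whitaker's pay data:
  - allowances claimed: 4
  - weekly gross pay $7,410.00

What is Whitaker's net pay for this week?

$4,633.11

State Income Tax: taxable = $7,410.00 − 4×$70.00 = $7,130.00
  $540.68 + 41.44% × ($7,130.00 − $3,200.00) = $540.68 + 41.44% × $3,930.00 = $2,169.27
Unemployment Insurance: 1% × $7,410.00 = $74.10
Health Levy: 5% × $7,410.00 = $370.50
Disability Insurance: 2.2% × $7,410.00 = $163.02
Total withheld: $2,169.27 + $74.10 + $370.50 + $163.02 = $2,776.89
Net pay: $7,410.00 − $2,776.89 = $4,633.11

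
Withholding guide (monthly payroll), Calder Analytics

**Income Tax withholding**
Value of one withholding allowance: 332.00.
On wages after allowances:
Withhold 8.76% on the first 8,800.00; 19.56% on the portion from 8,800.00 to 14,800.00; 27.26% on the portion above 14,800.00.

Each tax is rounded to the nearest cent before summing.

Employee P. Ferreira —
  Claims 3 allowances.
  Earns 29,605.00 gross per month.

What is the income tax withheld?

Income Tax: taxable = 29,605.00 − 3×332.00 = 28,609.00
  1,944.48 + 27.26% × (28,609.00 − 14,800.00) = 1,944.48 + 27.26% × 13,809.00 = 5,708.81

5,708.81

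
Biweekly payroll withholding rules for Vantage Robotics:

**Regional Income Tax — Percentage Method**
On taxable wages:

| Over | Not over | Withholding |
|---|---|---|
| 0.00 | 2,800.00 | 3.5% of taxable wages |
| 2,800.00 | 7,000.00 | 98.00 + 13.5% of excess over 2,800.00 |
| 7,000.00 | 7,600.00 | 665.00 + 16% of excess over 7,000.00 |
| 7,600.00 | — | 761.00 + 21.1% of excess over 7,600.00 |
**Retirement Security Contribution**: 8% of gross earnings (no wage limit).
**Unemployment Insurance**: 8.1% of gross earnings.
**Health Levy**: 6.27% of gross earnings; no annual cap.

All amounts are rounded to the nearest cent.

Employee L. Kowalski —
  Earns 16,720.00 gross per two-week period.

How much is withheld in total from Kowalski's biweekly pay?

Regional Income Tax: taxable = 16,720.00
  761.00 + 21.1% × (16,720.00 − 7,600.00) = 761.00 + 21.1% × 9,120.00 = 2,685.32
Retirement Security Contribution: 8% × 16,720.00 = 1,337.60
Unemployment Insurance: 8.1% × 16,720.00 = 1,354.32
Health Levy: 6.27% × 16,720.00 = 1,048.34
Total: 2,685.32 + 1,337.60 + 1,354.32 + 1,048.34 = 6,425.58

6,425.58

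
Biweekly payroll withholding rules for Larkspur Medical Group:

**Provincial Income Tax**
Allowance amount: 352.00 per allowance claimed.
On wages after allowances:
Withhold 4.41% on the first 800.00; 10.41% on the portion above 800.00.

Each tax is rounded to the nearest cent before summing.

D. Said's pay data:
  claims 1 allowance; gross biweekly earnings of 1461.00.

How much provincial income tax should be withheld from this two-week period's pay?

67.45

Provincial Income Tax: taxable = 1461.00 − 1×352.00 = 1109.00
  35.28 + 10.41% × (1109.00 − 800.00) = 35.28 + 10.41% × 309.00 = 67.45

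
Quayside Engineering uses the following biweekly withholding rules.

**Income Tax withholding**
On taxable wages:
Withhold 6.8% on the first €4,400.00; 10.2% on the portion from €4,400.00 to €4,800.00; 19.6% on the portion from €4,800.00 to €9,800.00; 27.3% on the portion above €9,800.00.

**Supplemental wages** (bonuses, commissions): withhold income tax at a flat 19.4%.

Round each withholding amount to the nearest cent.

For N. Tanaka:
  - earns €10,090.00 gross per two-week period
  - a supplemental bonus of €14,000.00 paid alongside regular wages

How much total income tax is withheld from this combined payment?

€4,115.17

Income Tax: taxable = €10,090.00
  €1,320.00 + 27.3% × (€10,090.00 − €9,800.00) = €1,320.00 + 27.3% × €290.00 = €1,399.17
Supplemental (19.4% flat on bonus): 19.4% × €14,000.00 = €2,716.00
Total income tax: €1,399.17 + €2,716.00 = €4,115.17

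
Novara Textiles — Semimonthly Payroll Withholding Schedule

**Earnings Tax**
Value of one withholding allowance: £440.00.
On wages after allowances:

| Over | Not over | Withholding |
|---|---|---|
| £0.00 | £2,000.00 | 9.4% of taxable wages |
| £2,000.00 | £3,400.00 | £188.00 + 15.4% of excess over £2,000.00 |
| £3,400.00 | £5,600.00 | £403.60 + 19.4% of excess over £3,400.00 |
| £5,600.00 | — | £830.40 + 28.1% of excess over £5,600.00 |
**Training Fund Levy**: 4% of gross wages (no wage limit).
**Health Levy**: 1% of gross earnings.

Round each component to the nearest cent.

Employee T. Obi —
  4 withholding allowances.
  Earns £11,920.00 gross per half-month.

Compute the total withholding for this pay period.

£2,707.76

Earnings Tax: taxable = £11,920.00 − 4×£440.00 = £10,160.00
  £830.40 + 28.1% × (£10,160.00 − £5,600.00) = £830.40 + 28.1% × £4,560.00 = £2,111.76
Training Fund Levy: 4% × £11,920.00 = £476.80
Health Levy: 1% × £11,920.00 = £119.20
Total: £2,111.76 + £476.80 + £119.20 = £2,707.76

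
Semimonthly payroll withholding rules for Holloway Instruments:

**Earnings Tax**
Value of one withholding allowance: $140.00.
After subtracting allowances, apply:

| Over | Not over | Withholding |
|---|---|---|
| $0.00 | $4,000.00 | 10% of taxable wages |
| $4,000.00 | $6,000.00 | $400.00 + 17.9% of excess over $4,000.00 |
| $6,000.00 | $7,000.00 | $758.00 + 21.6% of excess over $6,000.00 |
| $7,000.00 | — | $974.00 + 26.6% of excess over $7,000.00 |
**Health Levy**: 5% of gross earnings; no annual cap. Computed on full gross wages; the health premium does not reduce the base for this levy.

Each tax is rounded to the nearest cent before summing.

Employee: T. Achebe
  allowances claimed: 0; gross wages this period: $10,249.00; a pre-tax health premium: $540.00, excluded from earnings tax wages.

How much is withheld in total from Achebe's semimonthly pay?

Earnings Tax: taxable = $10,249.00 − $540.00 = $9,709.00
  $974.00 + 26.6% × ($9,709.00 − $7,000.00) = $974.00 + 26.6% × $2,709.00 = $1,694.59
Health Levy: 5% × $10,249.00 = $512.45
Total: $1,694.59 + $512.45 = $2,207.04

$2,207.04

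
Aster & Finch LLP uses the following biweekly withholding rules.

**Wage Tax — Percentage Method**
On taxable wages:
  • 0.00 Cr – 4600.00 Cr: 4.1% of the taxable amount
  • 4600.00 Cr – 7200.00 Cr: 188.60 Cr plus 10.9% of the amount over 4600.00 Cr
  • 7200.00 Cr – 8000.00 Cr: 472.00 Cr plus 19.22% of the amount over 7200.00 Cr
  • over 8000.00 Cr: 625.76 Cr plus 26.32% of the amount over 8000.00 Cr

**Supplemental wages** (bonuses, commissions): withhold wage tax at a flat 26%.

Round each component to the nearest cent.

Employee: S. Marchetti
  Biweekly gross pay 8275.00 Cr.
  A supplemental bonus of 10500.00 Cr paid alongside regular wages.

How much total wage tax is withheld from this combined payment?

3428.14 Cr

Wage Tax: taxable = 8275.00 Cr
  625.76 Cr + 26.32% × (8275.00 Cr − 8000.00 Cr) = 625.76 Cr + 26.32% × 275.00 Cr = 698.14 Cr
Supplemental (26% flat on bonus): 26% × 10500.00 Cr = 2730.00 Cr
Total wage tax: 698.14 Cr + 2730.00 Cr = 3428.14 Cr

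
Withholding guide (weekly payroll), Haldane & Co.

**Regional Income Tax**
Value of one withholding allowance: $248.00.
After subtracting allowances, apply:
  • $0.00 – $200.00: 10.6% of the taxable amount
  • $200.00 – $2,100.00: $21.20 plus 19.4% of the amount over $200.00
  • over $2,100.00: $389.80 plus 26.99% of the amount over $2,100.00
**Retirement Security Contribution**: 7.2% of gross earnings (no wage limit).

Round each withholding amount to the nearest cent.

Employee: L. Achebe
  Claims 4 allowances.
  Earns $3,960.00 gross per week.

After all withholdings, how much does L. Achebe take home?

Regional Income Tax: taxable = $3,960.00 − 4×$248.00 = $2,968.00
  $389.80 + 26.99% × ($2,968.00 − $2,100.00) = $389.80 + 26.99% × $868.00 = $624.07
Retirement Security Contribution: 7.2% × $3,960.00 = $285.12
Total withheld: $624.07 + $285.12 = $909.19
Net pay: $3,960.00 − $909.19 = $3,050.81

$3,050.81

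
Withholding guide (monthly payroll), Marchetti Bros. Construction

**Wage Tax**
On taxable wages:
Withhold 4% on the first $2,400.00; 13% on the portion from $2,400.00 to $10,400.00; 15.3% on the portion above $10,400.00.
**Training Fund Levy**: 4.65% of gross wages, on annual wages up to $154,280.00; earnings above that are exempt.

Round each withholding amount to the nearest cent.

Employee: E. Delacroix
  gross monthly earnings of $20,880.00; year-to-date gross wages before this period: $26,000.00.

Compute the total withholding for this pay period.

$3,710.36

Wage Tax: taxable = $20,880.00
  $1,136.00 + 15.3% × ($20,880.00 − $10,400.00) = $1,136.00 + 15.3% × $10,480.00 = $2,739.44
Training Fund Levy: 4.65% × $20,880.00 = $970.92
Total: $2,739.44 + $970.92 = $3,710.36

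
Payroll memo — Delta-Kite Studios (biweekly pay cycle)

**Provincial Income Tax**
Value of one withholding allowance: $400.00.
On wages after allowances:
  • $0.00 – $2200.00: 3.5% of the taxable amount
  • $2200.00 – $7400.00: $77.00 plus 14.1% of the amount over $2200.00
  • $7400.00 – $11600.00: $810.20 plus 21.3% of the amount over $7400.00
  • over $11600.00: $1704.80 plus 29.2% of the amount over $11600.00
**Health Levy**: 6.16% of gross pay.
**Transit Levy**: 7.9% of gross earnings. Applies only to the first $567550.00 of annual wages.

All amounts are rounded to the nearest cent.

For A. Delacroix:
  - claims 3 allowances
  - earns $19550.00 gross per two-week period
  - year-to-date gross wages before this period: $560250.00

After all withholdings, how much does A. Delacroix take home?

Provincial Income Tax: taxable = $19550.00 − 3×$400.00 = $18350.00
  $1704.80 + 29.2% × ($18350.00 − $11600.00) = $1704.80 + 29.2% × $6750.00 = $3675.80
Health Levy: 6.16% × $19550.00 = $1204.28
Transit Levy: cap $567550.00 − YTD $560250.00 = $7300.00 subject; 7.9% × $7300.00 = $576.70
Total withheld: $3675.80 + $1204.28 + $576.70 = $5456.78
Net pay: $19550.00 − $5456.78 = $14093.22

$14093.22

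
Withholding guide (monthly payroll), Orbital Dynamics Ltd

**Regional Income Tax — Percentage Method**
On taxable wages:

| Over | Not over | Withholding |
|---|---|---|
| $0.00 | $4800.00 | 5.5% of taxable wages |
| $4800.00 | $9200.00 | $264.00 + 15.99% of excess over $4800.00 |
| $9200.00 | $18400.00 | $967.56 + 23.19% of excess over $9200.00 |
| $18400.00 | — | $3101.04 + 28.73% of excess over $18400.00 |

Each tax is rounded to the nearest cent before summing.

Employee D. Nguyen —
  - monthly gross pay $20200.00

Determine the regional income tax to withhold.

$3618.18

Regional Income Tax: taxable = $20200.00
  $3101.04 + 28.73% × ($20200.00 − $18400.00) = $3101.04 + 28.73% × $1800.00 = $3618.18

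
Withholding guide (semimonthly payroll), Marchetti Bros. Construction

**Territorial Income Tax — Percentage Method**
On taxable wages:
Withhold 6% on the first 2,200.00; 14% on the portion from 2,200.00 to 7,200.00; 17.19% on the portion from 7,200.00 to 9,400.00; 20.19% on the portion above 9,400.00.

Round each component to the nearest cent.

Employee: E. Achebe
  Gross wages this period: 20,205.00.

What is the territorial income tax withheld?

Territorial Income Tax: taxable = 20,205.00
  1,210.18 + 20.19% × (20,205.00 − 9,400.00) = 1,210.18 + 20.19% × 10,805.00 = 3,391.71

3,391.71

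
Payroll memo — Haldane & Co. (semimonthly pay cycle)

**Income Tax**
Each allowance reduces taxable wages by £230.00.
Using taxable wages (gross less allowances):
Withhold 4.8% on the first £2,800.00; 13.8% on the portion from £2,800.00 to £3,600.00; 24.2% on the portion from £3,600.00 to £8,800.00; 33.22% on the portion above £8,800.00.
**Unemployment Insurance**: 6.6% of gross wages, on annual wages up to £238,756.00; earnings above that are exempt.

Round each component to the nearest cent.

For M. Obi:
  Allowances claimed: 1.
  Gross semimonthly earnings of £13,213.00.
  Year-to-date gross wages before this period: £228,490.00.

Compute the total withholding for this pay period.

£3,570.35

Income Tax: taxable = £13,213.00 − 1×£230.00 = £12,983.00
  £1,503.20 + 33.22% × (£12,983.00 − £8,800.00) = £1,503.20 + 33.22% × £4,183.00 = £2,892.79
Unemployment Insurance: cap £238,756.00 − YTD £228,490.00 = £10,266.00 subject; 6.6% × £10,266.00 = £677.56
Total: £2,892.79 + £677.56 = £3,570.35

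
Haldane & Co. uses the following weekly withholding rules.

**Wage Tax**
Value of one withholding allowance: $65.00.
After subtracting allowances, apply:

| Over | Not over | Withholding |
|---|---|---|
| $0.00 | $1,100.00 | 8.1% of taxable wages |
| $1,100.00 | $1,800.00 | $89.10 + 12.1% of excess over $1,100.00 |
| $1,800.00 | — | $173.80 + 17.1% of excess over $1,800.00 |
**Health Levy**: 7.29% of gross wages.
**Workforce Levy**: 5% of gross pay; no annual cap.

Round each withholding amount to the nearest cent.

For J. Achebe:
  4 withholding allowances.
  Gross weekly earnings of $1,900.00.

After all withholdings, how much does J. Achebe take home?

Wage Tax: taxable = $1,900.00 − 4×$65.00 = $1,640.00
  $89.10 + 12.1% × ($1,640.00 − $1,100.00) = $89.10 + 12.1% × $540.00 = $154.44
Health Levy: 7.29% × $1,900.00 = $138.51
Workforce Levy: 5% × $1,900.00 = $95.00
Total withheld: $154.44 + $138.51 + $95.00 = $387.95
Net pay: $1,900.00 − $387.95 = $1,512.05

$1,512.05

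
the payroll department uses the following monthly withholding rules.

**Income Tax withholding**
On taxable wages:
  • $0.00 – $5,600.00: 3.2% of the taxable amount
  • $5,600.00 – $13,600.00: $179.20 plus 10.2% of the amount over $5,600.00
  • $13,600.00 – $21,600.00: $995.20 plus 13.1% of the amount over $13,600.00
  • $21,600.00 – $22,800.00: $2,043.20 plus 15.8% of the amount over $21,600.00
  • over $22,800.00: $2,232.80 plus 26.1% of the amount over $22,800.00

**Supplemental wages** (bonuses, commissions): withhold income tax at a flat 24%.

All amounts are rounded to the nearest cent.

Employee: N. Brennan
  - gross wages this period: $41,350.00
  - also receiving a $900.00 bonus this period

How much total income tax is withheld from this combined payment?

$7,290.35

Income Tax: taxable = $41,350.00
  $2,232.80 + 26.1% × ($41,350.00 − $22,800.00) = $2,232.80 + 26.1% × $18,550.00 = $7,074.35
Supplemental (24% flat on bonus): 24% × $900.00 = $216.00
Total income tax: $7,074.35 + $216.00 = $7,290.35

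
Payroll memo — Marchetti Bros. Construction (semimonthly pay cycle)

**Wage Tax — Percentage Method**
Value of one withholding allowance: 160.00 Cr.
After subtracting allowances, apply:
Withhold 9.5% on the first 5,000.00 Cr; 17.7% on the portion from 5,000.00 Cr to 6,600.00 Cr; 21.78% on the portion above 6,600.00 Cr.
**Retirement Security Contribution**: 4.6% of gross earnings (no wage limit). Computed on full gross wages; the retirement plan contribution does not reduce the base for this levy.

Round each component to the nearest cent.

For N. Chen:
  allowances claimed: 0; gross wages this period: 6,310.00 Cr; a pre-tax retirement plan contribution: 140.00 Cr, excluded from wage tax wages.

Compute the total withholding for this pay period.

Wage Tax: taxable = 6,310.00 Cr − 140.00 Cr = 6,170.00 Cr
  475.00 Cr + 17.7% × (6,170.00 Cr − 5,000.00 Cr) = 475.00 Cr + 17.7% × 1,170.00 Cr = 682.09 Cr
Retirement Security Contribution: 4.6% × 6,310.00 Cr = 290.26 Cr
Total: 682.09 Cr + 290.26 Cr = 972.35 Cr

972.35 Cr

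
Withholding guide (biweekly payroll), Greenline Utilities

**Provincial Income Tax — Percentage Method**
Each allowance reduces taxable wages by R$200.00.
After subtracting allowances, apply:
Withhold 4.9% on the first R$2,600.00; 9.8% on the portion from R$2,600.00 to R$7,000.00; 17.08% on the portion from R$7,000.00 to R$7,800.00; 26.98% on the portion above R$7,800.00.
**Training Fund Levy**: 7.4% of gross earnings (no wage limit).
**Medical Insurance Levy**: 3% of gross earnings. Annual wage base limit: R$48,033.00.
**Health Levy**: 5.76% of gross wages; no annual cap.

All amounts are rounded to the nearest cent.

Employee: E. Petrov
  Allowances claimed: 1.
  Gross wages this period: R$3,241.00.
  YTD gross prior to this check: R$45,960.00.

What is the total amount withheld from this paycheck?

R$659.32

Provincial Income Tax: taxable = R$3,241.00 − 1×R$200.00 = R$3,041.00
  R$127.40 + 9.8% × (R$3,041.00 − R$2,600.00) = R$127.40 + 9.8% × R$441.00 = R$170.62
Training Fund Levy: 7.4% × R$3,241.00 = R$239.83
Medical Insurance Levy: cap R$48,033.00 − YTD R$45,960.00 = R$2,073.00 subject; 3% × R$2,073.00 = R$62.19
Health Levy: 5.76% × R$3,241.00 = R$186.68
Total: R$170.62 + R$239.83 + R$62.19 + R$186.68 = R$659.32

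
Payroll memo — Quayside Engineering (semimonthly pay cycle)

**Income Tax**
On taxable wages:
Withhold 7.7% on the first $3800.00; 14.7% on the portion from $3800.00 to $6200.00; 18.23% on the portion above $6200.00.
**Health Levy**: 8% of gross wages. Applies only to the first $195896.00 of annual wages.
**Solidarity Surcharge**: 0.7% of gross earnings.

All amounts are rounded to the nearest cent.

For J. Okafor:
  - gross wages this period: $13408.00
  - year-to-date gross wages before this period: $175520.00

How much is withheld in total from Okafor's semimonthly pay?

Income Tax: taxable = $13408.00
  $645.40 + 18.23% × ($13408.00 − $6200.00) = $645.40 + 18.23% × $7208.00 = $1959.42
Health Levy: 8% × $13408.00 = $1072.64
Solidarity Surcharge: 0.7% × $13408.00 = $93.86
Total: $1959.42 + $1072.64 + $93.86 = $3125.92

$3125.92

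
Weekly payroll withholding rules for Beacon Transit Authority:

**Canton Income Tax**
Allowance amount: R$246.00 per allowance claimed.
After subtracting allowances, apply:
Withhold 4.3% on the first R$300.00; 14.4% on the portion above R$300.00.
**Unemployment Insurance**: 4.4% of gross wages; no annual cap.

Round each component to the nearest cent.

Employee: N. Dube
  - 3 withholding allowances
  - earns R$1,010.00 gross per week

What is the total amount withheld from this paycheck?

R$56.14

Canton Income Tax: taxable = R$1,010.00 − 3×R$246.00 = R$272.00
  4.3% × R$272.00 = R$11.70
Unemployment Insurance: 4.4% × R$1,010.00 = R$44.44
Total: R$11.70 + R$44.44 = R$56.14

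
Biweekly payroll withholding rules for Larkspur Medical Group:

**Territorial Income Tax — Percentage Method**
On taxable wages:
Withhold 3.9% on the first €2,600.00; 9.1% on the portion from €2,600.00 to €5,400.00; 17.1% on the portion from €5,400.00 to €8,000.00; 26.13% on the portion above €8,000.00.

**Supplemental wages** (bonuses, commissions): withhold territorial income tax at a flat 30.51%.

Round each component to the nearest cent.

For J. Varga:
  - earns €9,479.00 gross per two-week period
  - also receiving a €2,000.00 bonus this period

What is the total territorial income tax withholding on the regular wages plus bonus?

€1,797.46

Territorial Income Tax: taxable = €9,479.00
  €800.80 + 26.13% × (€9,479.00 − €8,000.00) = €800.80 + 26.13% × €1,479.00 = €1,187.26
Supplemental (30.51% flat on bonus): 30.51% × €2,000.00 = €610.20
Total territorial income tax: €1,187.26 + €610.20 = €1,797.46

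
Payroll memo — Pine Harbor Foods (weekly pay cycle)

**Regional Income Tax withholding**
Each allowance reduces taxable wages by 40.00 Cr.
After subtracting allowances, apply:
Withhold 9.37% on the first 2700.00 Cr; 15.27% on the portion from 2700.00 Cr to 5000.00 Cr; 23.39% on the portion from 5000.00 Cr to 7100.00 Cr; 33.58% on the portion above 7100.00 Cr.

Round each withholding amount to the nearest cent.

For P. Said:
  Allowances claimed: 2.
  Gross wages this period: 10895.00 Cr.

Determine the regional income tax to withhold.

Regional Income Tax: taxable = 10895.00 Cr − 2×40.00 Cr = 10815.00 Cr
  1095.39 Cr + 33.58% × (10815.00 Cr − 7100.00 Cr) = 1095.39 Cr + 33.58% × 3715.00 Cr = 2342.89 Cr

2342.89 Cr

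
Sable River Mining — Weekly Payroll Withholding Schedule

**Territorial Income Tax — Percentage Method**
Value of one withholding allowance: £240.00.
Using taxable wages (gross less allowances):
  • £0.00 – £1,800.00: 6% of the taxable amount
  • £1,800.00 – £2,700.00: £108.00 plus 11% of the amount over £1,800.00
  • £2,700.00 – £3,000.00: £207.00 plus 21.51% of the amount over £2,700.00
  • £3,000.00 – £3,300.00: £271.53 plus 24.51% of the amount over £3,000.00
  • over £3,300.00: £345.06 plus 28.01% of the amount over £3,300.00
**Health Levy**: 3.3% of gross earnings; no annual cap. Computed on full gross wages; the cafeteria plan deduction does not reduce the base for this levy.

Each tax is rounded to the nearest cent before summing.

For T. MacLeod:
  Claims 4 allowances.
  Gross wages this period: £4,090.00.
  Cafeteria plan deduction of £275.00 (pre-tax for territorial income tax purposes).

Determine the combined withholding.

Territorial Income Tax: taxable = £4,090.00 − £275.00 − 4×£240.00 = £2,855.00
  £207.00 + 21.51% × (£2,855.00 − £2,700.00) = £207.00 + 21.51% × £155.00 = £240.34
Health Levy: 3.3% × £4,090.00 = £134.97
Total: £240.34 + £134.97 = £375.31

£375.31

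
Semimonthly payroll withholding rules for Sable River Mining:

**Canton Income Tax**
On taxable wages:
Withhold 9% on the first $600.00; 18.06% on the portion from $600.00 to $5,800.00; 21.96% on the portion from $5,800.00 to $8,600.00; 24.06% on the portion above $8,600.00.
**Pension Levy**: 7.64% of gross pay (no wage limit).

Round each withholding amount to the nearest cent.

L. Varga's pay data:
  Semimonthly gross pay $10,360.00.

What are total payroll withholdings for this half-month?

$2,822.96

Canton Income Tax: taxable = $10,360.00
  $1,608.00 + 24.06% × ($10,360.00 − $8,600.00) = $1,608.00 + 24.06% × $1,760.00 = $2,031.46
Pension Levy: 7.64% × $10,360.00 = $791.50
Total: $2,031.46 + $791.50 = $2,822.96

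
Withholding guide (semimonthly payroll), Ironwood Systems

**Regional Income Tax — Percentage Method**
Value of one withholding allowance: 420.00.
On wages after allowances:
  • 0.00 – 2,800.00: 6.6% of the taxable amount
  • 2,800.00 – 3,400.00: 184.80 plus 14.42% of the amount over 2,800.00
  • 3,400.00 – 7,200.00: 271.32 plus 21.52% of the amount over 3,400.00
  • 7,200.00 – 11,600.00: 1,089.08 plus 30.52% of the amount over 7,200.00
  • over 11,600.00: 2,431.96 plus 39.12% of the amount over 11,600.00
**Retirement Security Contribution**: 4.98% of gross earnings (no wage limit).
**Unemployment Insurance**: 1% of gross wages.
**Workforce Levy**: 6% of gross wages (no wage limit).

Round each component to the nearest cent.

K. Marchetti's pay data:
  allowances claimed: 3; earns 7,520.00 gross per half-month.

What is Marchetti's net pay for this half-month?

Regional Income Tax: taxable = 7,520.00 − 3×420.00 = 6,260.00
  271.32 + 21.52% × (6,260.00 − 3,400.00) = 271.32 + 21.52% × 2,860.00 = 886.79
Retirement Security Contribution: 4.98% × 7,520.00 = 374.50
Unemployment Insurance: 1% × 7,520.00 = 75.20
Workforce Levy: 6% × 7,520.00 = 451.20
Total withheld: 886.79 + 374.50 + 75.20 + 451.20 = 1,787.69
Net pay: 7,520.00 − 1,787.69 = 5,732.31

5,732.31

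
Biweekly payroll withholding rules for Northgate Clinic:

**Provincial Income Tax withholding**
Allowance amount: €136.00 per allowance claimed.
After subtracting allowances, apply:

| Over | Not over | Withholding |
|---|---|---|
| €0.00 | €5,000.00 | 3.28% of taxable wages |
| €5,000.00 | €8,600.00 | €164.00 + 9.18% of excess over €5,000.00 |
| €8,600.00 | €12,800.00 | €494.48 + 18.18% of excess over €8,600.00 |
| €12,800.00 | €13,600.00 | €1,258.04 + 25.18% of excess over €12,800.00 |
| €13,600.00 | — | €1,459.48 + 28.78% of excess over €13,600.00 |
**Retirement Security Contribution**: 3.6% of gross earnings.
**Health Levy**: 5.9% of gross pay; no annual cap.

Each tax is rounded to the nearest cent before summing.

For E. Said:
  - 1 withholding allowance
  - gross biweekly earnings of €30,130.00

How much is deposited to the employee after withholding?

€21,089.98

Provincial Income Tax: taxable = €30,130.00 − 1×€136.00 = €29,994.00
  €1,459.48 + 28.78% × (€29,994.00 − €13,600.00) = €1,459.48 + 28.78% × €16,394.00 = €6,177.67
Retirement Security Contribution: 3.6% × €30,130.00 = €1,084.68
Health Levy: 5.9% × €30,130.00 = €1,777.67
Total withheld: €6,177.67 + €1,084.68 + €1,777.67 = €9,040.02
Net pay: €30,130.00 − €9,040.02 = €21,089.98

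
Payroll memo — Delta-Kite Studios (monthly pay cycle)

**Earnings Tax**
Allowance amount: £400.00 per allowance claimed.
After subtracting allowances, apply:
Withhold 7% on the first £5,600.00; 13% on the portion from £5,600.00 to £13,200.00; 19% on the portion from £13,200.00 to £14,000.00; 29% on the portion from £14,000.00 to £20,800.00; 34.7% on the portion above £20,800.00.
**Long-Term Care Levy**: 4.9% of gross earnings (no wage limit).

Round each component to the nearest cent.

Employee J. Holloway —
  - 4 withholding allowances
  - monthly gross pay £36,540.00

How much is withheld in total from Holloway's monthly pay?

Earnings Tax: taxable = £36,540.00 − 4×£400.00 = £34,940.00
  £3,504.00 + 34.7% × (£34,940.00 − £20,800.00) = £3,504.00 + 34.7% × £14,140.00 = £8,410.58
Long-Term Care Levy: 4.9% × £36,540.00 = £1,790.46
Total: £8,410.58 + £1,790.46 = £10,201.04

£10,201.04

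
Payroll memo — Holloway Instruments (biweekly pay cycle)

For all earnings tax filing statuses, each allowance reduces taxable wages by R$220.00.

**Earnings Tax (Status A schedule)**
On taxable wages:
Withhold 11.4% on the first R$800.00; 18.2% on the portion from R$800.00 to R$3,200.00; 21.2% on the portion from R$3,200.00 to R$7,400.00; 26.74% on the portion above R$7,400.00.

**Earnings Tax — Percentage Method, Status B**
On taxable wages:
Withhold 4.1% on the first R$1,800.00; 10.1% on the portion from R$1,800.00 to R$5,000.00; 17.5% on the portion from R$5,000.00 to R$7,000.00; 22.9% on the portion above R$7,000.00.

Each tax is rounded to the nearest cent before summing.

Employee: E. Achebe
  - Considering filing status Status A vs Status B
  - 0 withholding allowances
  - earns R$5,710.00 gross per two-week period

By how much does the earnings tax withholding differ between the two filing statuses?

R$538.87

Earnings Tax (Status A): taxable = R$5,710.00
  R$528.00 + 21.2% × (R$5,710.00 − R$3,200.00) = R$528.00 + 21.2% × R$2,510.00 = R$1,060.12
Earnings Tax (Status B): taxable = R$5,710.00
  R$397.00 + 17.5% × (R$5,710.00 − R$5,000.00) = R$397.00 + 17.5% × R$710.00 = R$521.25
Difference: |R$1,060.12 − R$521.25| = R$538.87 (higher under Status A)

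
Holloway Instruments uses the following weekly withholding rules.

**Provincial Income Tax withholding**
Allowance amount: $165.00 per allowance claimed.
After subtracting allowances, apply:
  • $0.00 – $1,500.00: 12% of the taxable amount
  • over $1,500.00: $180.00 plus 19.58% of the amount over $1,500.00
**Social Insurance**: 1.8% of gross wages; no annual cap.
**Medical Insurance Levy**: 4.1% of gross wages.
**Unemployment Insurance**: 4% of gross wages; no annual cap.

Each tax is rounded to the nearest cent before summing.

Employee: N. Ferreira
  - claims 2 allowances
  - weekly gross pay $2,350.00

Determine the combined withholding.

$514.47

Provincial Income Tax: taxable = $2,350.00 − 2×$165.00 = $2,020.00
  $180.00 + 19.58% × ($2,020.00 − $1,500.00) = $180.00 + 19.58% × $520.00 = $281.82
Social Insurance: 1.8% × $2,350.00 = $42.30
Medical Insurance Levy: 4.1% × $2,350.00 = $96.35
Unemployment Insurance: 4% × $2,350.00 = $94.00
Total: $281.82 + $42.30 + $96.35 + $94.00 = $514.47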